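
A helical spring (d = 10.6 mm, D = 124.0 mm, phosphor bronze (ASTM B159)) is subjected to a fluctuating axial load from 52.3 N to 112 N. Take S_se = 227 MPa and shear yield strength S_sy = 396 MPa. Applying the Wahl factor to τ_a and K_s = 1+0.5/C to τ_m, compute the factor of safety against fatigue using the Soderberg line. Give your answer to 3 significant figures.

C = D/d = 124.0/10.6 = 11.6981; K_W = (4C−1)/(4C−4)+0.615/C = 1.1227; K_s = 1+0.5/C = 1.0427
F_a = (F_max−F_min)/2 = 29.85 N; F_m = (F_max+F_min)/2 = 82.15 N
τ_a = K_W·8F_aD/(πd³) = 1.1227 × 7.9139 = 8.8847 MPa
τ_m = K_s·8F_mD/(πd³) = 1.0427 × 21.78 = 22.711 MPa
Soderberg: 1/n_f = τ_a/S_se + τ_m/S_sy = 8.8847/227 + 22.711/396 = 0.03914 + 0.05735 = 0.09649
n_f = 1/0.09649 = 10.36

10.4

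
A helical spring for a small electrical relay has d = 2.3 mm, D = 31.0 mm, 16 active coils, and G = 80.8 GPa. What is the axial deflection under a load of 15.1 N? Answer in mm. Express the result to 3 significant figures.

25.5 mm

k = Gd⁴/(8D³N_a) = (80.8×10³)(2.3⁴)/(8·31.0³·16) = 0.59296 N/mm
δ = F/k = 15.1 / 0.59296 = 25.465 mm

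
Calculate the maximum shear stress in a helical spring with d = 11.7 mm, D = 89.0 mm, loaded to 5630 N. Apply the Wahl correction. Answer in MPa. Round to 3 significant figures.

952 MPa

Spring index C = D/d = 89.0/11.7 = 7.6068
K_W = (4C−1)/(4C−4) + 0.615/C = 29.427/26.427 + 0.0808 = 1.1944
τ₀ = 8FD/(πd³) = 8·5630·89.0/(π·11.7³) = 4.00856e+06/5031.6 = 796.67 MPa
τ_max = K·τ₀ = 1.1944 × 796.67 = 951.52 MPa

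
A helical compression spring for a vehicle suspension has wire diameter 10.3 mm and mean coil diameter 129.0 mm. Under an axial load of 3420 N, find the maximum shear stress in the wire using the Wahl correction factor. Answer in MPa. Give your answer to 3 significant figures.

1150 MPa

Spring index C = D/d = 129.0/10.3 = 12.5243
K_W = (4C−1)/(4C−4) + 0.615/C = 49.097/46.097 + 0.0491 = 1.1142
τ₀ = 8FD/(πd³) = 8·3420·129.0/(π·10.3³) = 3.52944e+06/3432.9 = 1028.1 MPa
τ_max = K·τ₀ = 1.1142 × 1028.1 = 1145.5 MPa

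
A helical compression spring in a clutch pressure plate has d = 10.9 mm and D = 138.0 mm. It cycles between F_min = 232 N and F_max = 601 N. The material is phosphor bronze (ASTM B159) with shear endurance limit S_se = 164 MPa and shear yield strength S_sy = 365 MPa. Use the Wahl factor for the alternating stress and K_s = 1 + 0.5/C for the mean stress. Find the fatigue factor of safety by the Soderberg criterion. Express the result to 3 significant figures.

C = D/d = 138.0/10.9 = 12.6606; K_W = (4C−1)/(4C−4)+0.615/C = 1.1129; K_s = 1+0.5/C = 1.0395
F_a = (F_max−F_min)/2 = 184.5 N; F_m = (F_max+F_min)/2 = 416.5 N
τ_a = K_W·8F_aD/(πd³) = 1.1129 × 50.065 = 55.717 MPa
τ_m = K_s·8F_mD/(πd³) = 1.0395 × 113.02 = 117.48 MPa
Soderberg: 1/n_f = τ_a/S_se + τ_m/S_sy = 55.717/164 + 117.48/365 = 0.33974 + 0.32187 = 0.66161
n_f = 1/0.66161 = 1.511

1.51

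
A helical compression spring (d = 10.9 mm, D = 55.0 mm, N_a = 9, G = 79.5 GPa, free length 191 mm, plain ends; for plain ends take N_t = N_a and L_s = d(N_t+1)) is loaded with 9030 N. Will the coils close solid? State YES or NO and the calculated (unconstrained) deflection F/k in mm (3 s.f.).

k = Gd⁴/(8D³N_a) = (79.5×10³)(10.9⁴)/(8·55.0³·9) = 93.681 N/mm
N_t = 9; L_s = 10.9·10 = 109 mm; δ_solid = L₀ − L_s = 191 − 109 = 82 mm
δ = F/k = 9030/93.681 = 96.391 mm
δ ≥ δ_solid → spring goes solid

YES, δ = 96.4 mm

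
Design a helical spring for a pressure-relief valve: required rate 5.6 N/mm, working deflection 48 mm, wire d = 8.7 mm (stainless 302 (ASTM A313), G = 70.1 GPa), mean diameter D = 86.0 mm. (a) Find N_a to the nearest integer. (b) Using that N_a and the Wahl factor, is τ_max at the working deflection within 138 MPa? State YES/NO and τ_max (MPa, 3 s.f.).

(a) 14 coils; (b) YES, τ_max = 103 MPa

N_a = Gd⁴/(8D³k) = (70.1×10³)(8.7⁴)/(8·86.0³·5.6) = 14.09 → N_a = 14
Actual rate k = Gd⁴/(8D³·14) = 5.6374 N/mm
Working load F = kδ = 5.6374·48 = 270.6 N
C = 86.0/8.7 = 9.8851; K_W = (4C−1)/(4C−4)+0.615/C = 1.1466
τ_max = K_W·8FD/(πd³) = 1.1466·89.992 = 103.19 MPa
τ_max ≤ 138 MPa → acceptable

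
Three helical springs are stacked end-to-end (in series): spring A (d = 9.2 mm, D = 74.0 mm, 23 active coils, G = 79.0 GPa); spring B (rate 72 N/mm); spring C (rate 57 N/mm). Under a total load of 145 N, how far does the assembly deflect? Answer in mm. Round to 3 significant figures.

k_A = Gd⁴/(8D³N_a) = (79.0×10³)(9.2⁴)/(8·74.0³·23) = 7.5904 N/mm
Series: 1/k_eq = 1/7.5904 + 1/72 + 1/57 = 0.16318; k_eq = 6.1283 N/mm
δ = F/k_eq = 145/6.1283 = 23.661 mm

23.7 mm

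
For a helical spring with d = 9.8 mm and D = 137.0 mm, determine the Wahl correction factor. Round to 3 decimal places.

1.102

C = D/d = 137.0/9.8 = 13.9796
K_W = (4C−1)/(4C−4) + 0.615/C = 54.918/51.918 + 0.0440 = 1.1018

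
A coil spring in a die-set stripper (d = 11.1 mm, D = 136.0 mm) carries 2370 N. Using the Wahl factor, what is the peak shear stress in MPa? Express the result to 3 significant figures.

670 MPa

Spring index C = D/d = 136.0/11.1 = 12.2523
K_W = (4C−1)/(4C−4) + 0.615/C = 48.009/45.009 + 0.0502 = 1.1168
τ₀ = 8FD/(πd³) = 8·2370·136.0/(π·11.1³) = 2.57856e+06/4296.5 = 600.15 MPa
τ_max = K·τ₀ = 1.1168 × 600.15 = 670.27 MPa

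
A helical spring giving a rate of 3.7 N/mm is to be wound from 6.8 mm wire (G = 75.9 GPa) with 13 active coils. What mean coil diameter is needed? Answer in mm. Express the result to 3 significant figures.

D = (Gd⁴/(8N_a·k))^(1/3) = (75.9×10³·6.8⁴/(8·13·3.7))^(1/3)
  = (421738)^(1/3) = 74.9919 mm

75.0 mm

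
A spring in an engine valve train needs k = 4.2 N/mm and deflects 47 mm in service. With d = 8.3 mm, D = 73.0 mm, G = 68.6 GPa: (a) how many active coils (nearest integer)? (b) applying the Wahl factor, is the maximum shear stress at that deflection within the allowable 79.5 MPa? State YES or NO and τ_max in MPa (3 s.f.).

N_a = Gd⁴/(8D³k) = (68.6×10³)(8.3⁴)/(8·73.0³·4.2) = 24.91 → N_a = 25
Actual rate k = Gd⁴/(8D³·25) = 4.1844 N/mm
Working load F = kδ = 4.1844·47 = 196.67 N
C = 73.0/8.3 = 8.7952; K_W = (4C−1)/(4C−4)+0.615/C = 1.1661
τ_max = K_W·8FD/(πd³) = 1.1661·63.939 = 74.561 MPa
τ_max ≤ 79.5 MPa → acceptable

(a) 25 coils; (b) YES, τ_max = 74.6 MPa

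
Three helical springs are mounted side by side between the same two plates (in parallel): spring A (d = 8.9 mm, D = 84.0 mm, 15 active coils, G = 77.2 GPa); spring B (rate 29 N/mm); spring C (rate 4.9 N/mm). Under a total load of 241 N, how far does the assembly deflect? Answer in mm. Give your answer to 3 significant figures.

5.92 mm

k_A = Gd⁴/(8D³N_a) = (77.2×10³)(8.9⁴)/(8·84.0³·15) = 6.8102 N/mm
Parallel: k_eq = 6.8102 + 29 + 4.9 = 40.71 N/mm
δ = F/k_eq = 241/40.71 = 5.9199 mm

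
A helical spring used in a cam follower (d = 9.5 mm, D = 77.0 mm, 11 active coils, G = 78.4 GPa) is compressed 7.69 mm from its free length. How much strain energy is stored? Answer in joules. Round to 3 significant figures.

0.470 J

k = Gd⁴/(8D³N_a) = (78.4×10³)(9.5⁴)/(8·77.0³·11) = 15.895 N/mm
U = ½kδ² = 0.5 × 15.895 × 7.69² = 469.98 N·mm = 0.46998 J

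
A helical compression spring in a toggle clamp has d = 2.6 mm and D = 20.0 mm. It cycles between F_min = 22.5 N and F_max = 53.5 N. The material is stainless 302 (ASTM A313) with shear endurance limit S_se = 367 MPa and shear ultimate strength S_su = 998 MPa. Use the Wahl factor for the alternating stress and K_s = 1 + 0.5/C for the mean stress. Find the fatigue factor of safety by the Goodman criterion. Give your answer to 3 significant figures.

C = D/d = 20.0/2.6 = 7.6923; K_W = (4C−1)/(4C−4)+0.615/C = 1.1920; K_s = 1+0.5/C = 1.0650
F_a = (F_max−F_min)/2 = 15.5 N; F_m = (F_max+F_min)/2 = 38 N
τ_a = K_W·8F_aD/(πd³) = 1.1920 × 44.914 = 53.538 MPa
τ_m = K_s·8F_mD/(πd³) = 1.0650 × 110.11 = 117.27 MPa
Goodman: 1/n_f = τ_a/S_se + τ_m/S_su = 53.538/367 + 117.27/998 = 0.14588 + 0.11750 = 0.26339
n_f = 1/0.26339 = 3.797

3.80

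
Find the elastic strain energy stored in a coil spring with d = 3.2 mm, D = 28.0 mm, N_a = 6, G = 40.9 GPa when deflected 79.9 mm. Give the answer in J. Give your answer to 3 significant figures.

k = Gd⁴/(8D³N_a) = (40.9×10³)(3.2⁴)/(8·28.0³·6) = 4.0701 N/mm
U = ½kδ² = 0.5 × 4.0701 × 79.9² = 12992 N·mm = 12.992 J

13.0 J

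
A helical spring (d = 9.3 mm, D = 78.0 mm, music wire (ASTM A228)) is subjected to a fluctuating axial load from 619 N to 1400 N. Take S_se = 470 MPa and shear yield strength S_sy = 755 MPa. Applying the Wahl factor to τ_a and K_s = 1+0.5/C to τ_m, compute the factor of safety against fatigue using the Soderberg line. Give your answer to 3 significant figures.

1.69

C = D/d = 78.0/9.3 = 8.3871; K_W = (4C−1)/(4C−4)+0.615/C = 1.1749; K_s = 1+0.5/C = 1.0596
F_a = (F_max−F_min)/2 = 390.5 N; F_m = (F_max+F_min)/2 = 1009.5 N
τ_a = K_W·8F_aD/(πd³) = 1.1749 × 96.429 = 113.29 MPa
τ_m = K_s·8F_mD/(πd³) = 1.0596 × 249.28 = 264.14 MPa
Soderberg: 1/n_f = τ_a/S_se + τ_m/S_sy = 113.29/470 + 264.14/755 = 0.24104 + 0.34986 = 0.5909
n_f = 1/0.5909 = 1.692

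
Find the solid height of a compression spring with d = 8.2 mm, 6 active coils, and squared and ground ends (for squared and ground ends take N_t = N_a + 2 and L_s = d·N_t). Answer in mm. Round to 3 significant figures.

65.6 mm

squared and ground ends: N_t = N_a + 2 = 6 + 2 = 8
L_s = d·N_t = 8.2 × 8 = 65.6 mm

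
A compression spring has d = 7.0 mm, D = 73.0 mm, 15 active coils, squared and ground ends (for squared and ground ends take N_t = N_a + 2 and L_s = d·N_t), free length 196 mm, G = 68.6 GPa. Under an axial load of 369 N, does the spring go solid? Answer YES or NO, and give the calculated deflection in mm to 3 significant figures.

k = Gd⁴/(8D³N_a) = (68.6×10³)(7.0⁴)/(8·73.0³·15) = 3.5283 N/mm
N_t = 17; L_s = 7.0·17 = 119 mm; δ_solid = L₀ − L_s = 196 − 119 = 77 mm
δ = F/k = 369/3.5283 = 104.58 mm
δ ≥ δ_solid → spring goes solid

YES, δ = 105 mm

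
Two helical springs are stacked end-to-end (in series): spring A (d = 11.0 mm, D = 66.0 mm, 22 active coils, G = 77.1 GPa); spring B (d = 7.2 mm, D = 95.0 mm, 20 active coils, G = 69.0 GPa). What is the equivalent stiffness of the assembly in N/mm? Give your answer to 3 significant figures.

1.27 N/mm

k_A = Gd⁴/(8D³N_a) = (77.1×10³)(11.0⁴)/(8·66.0³·22) = 22.309 N/mm
k_B = Gd⁴/(8D³N_a) = (69.0×10³)(7.2⁴)/(8·95.0³·20) = 1.3517 N/mm
Series: 1/k_eq = 1/22.309 + 1/1.3517 = 0.78462; k_eq = 1.2745 N/mm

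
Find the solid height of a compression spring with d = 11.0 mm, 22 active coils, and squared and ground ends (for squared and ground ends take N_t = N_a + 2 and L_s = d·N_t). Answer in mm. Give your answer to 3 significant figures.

squared and ground ends: N_t = N_a + 2 = 22 + 2 = 24
L_s = d·N_t = 11.0 × 24 = 264 mm

264 mm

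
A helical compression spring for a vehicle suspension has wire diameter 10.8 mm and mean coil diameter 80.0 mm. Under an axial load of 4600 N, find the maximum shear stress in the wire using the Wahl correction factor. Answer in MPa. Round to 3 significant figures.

Spring index C = D/d = 80.0/10.8 = 7.4074
K_W = (4C−1)/(4C−4) + 0.615/C = 28.630/25.630 + 0.0830 = 1.2001
τ₀ = 8FD/(πd³) = 8·4600·80.0/(π·10.8³) = 2.944e+06/3957.5 = 743.9 MPa
τ_max = K·τ₀ = 1.2001 × 743.9 = 892.74 MPa

893 MPa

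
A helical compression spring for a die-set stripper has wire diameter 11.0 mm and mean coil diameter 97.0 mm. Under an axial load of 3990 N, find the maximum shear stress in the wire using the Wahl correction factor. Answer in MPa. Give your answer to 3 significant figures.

Spring index C = D/d = 97.0/11.0 = 8.8182
K_W = (4C−1)/(4C−4) + 0.615/C = 34.273/31.273 + 0.0697 = 1.1657
τ₀ = 8FD/(πd³) = 8·3990·97.0/(π·11.0³) = 3.09624e+06/4181.5 = 740.47 MPa
τ_max = K·τ₀ = 1.1657 × 740.47 = 863.14 MPa

863 MPa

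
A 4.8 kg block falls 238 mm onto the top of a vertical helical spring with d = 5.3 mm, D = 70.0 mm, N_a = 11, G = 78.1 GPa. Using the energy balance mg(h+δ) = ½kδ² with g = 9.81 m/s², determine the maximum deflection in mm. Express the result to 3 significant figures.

130 mm

k = Gd⁴/(8D³N_a) = (78.1×10³)(5.3⁴)/(8·70.0³·11) = 2.0416 N/mm
W = mg = 4.8 × 9.81 = 47.088 N
½kδ² − Wδ − Wh = 0 → δ = (W + √(W² + 2kWh))/k
δ = (47.088 + √(2217.3 + 45760.9))/2.0416 = (47.088 + 219.04)/2.0416 = 130.35 mm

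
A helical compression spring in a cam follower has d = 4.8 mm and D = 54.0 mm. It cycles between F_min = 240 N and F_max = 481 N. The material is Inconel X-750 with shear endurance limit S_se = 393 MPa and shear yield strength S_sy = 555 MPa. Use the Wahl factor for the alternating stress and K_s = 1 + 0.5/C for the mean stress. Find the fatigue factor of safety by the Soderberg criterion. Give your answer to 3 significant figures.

C = D/d = 54.0/4.8 = 11.2500; K_W = (4C−1)/(4C−4)+0.615/C = 1.1278; K_s = 1+0.5/C = 1.0444
F_a = (F_max−F_min)/2 = 120.5 N; F_m = (F_max+F_min)/2 = 360.5 N
τ_a = K_W·8F_aD/(πd³) = 1.1278 × 149.83 = 168.98 MPa
τ_m = K_s·8F_mD/(πd³) = 1.0444 × 448.24 = 468.17 MPa
Soderberg: 1/n_f = τ_a/S_se + τ_m/S_sy = 168.98/393 + 468.17/555 = 0.42998 + 0.84354 = 1.2735
n_f = 1/1.2735 = 0.7852

0.785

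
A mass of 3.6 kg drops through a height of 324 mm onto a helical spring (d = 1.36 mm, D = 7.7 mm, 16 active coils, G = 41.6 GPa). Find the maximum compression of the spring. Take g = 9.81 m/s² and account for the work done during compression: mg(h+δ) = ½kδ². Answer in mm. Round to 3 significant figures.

113 mm

k = Gd⁴/(8D³N_a) = (41.6×10³)(1.36⁴)/(8·7.7³·16) = 2.4354 N/mm
W = mg = 3.6 × 9.81 = 35.316 N
½kδ² − Wδ − Wh = 0 → δ = (W + √(W² + 2kWh))/k
δ = (35.316 + √(1247.2 + 55733.1))/2.4354 = (35.316 + 238.71)/2.4354 = 112.52 mm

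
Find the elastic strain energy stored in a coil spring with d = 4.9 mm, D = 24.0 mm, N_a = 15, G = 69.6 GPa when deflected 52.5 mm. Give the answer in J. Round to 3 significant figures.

k = Gd⁴/(8D³N_a) = (69.6×10³)(4.9⁴)/(8·24.0³·15) = 24.187 N/mm
U = ½kδ² = 0.5 × 24.187 × 52.5² = 33332 N·mm = 33.332 J

33.3 J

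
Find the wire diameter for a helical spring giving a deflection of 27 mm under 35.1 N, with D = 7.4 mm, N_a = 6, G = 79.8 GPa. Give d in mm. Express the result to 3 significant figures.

Required rate k = F/δ = 35.1/27 = 1.3 N/mm
d = (8D³N_a·k / G)^(1/4) = (8·7.4³·6·1.3 / (79.8×10³))^0.25
  = (0.31687)^0.25 = 0.7503 mm

0.750 mm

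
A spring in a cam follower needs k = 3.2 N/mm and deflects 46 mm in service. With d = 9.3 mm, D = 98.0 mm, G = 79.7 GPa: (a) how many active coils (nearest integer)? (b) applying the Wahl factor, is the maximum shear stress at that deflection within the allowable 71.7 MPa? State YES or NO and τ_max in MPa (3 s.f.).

N_a = Gd⁴/(8D³k) = (79.7×10³)(9.3⁴)/(8·98.0³·3.2) = 24.74 → N_a = 25
Actual rate k = Gd⁴/(8D³·25) = 3.1672 N/mm
Working load F = kδ = 3.1672·46 = 145.69 N
C = 98.0/9.3 = 10.5376; K_W = (4C−1)/(4C−4)+0.615/C = 1.1370
τ_max = K_W·8FD/(πd³) = 1.1370·45.202 = 51.395 MPa
τ_max ≤ 71.7 MPa → acceptable

(a) 25 coils; (b) YES, τ_max = 51.4 MPa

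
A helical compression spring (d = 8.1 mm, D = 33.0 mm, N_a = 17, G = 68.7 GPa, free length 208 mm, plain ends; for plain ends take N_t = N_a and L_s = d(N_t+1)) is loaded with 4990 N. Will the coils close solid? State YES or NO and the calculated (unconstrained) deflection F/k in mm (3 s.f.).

YES, δ = 82.5 mm

k = Gd⁴/(8D³N_a) = (68.7×10³)(8.1⁴)/(8·33.0³·17) = 60.508 N/mm
N_t = 17; L_s = 8.1·18 = 145.8 mm; δ_solid = L₀ − L_s = 208 − 145.8 = 62.2 mm
δ = F/k = 4990/60.508 = 82.468 mm
δ ≥ δ_solid → spring goes solid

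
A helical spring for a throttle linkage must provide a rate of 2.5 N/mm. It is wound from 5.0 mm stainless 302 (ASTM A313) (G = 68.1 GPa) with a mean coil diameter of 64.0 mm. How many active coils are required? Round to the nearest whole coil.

N_a = Gd⁴/(8D³k) = (68.1×10³ × 5.0⁴)/(8 × 64.0³ × 2.5)
    = 4.25625e+07 / 5.24288e+06 = 8.118 → 8 coils

8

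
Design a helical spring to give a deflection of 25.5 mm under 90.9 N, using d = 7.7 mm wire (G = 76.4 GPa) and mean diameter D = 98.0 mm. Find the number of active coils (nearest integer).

10

Required rate k = F/δ = 90.9/25.5 = 3.5647 N/mm
N_a = Gd⁴/(8D³k) = (76.4×10³ × 7.7⁴)/(8 × 98.0³ × 3.5647)
    = 2.68569e+08 / 2.68406e+07 = 10.01 → 10 coils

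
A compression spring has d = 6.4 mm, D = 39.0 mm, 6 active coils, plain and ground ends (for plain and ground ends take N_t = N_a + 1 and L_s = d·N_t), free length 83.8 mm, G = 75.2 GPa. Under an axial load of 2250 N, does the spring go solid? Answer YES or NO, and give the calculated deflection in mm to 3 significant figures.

k = Gd⁴/(8D³N_a) = (75.2×10³)(6.4⁴)/(8·39.0³·6) = 44.31 N/mm
N_t = 7; L_s = 6.4·7 = 44.8 mm; δ_solid = L₀ − L_s = 83.8 − 44.8 = 39 mm
δ = F/k = 2250/44.31 = 50.778 mm
δ ≥ δ_solid → spring goes solid

YES, δ = 50.8 mm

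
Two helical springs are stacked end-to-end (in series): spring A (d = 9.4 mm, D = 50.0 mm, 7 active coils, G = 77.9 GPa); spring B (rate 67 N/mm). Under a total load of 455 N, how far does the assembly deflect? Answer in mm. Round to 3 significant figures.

k_A = Gd⁴/(8D³N_a) = (77.9×10³)(9.4⁴)/(8·50.0³·7) = 86.886 N/mm
Series: 1/k_eq = 1/86.886 + 1/67 = 0.026435; k_eq = 37.829 N/mm
δ = F/k_eq = 455/37.829 = 12.028 mm

12.0 mm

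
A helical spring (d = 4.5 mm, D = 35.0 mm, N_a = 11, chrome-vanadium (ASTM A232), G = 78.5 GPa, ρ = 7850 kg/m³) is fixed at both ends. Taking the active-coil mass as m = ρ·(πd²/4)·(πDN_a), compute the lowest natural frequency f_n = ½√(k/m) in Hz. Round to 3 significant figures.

119 Hz

k = Gd⁴/(8D³N_a) = (78.5×10³)(4.5⁴)/(8·35.0³·11) = 8.5316 N/mm = 8531.6 N/m
Wire length L = πDN_a = π·35.0·11 = 1209.5 mm
m = ρ·(πd²/4)·L = 7850 × 15.904×10⁻⁶ m² × 1.2095 m = 0.15101 kg
f_n = ½√(k/m) = 0.5·√(8531.6/0.15101) = 0.5·√(56499) = 118.85 Hz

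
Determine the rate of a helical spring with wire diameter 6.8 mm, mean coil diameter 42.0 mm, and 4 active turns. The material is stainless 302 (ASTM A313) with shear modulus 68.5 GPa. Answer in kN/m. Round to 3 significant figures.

61.8 kN/m

k = Gd⁴/(8D³N_a) = (68.5×10³ × 6.8⁴) / (8 × 42.0³ × 4)
  = 1.46462e+08 / 2.37082e+06 = 61.777 N/mm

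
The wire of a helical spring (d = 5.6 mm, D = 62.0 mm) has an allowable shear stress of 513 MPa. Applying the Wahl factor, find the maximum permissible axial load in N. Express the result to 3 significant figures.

C = D/d = 62.0/5.6 = 11.0714
K_W = (4C−1)/(4C−4) + 0.615/C = 43.286/40.286 + 0.0555 = 1.1300
τ_max = K·8FD/(πd³) → F_max = τ_allow·πd³/(8DK)
F_max = 513·π·5.6³/(8·62.0·1.1300) = 2.8303e+05/560.49 = 504.97 N

505 N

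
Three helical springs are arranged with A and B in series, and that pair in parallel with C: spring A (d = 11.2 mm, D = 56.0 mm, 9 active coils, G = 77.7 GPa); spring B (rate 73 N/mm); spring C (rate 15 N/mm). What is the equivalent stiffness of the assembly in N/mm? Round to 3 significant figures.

k_A = Gd⁴/(8D³N_a) = (77.7×10³)(11.2⁴)/(8·56.0³·9) = 96.693 N/mm
Springs A,B series: k_AB = 1/(1/96.693+1/73) = 41.596 N/mm; parallel with C: k_eq = 41.596+15 = 56.596 N/mm

56.6 N/mm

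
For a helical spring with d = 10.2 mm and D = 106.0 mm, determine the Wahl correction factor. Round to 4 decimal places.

C = D/d = 106.0/10.2 = 10.3922
K_W = (4C−1)/(4C−4) + 0.615/C = 40.569/37.569 + 0.0592 = 1.1390

1.1390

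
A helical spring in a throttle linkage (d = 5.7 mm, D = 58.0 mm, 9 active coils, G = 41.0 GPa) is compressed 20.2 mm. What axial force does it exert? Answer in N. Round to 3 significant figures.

62.2 N

k = Gd⁴/(8D³N_a) = (41.0×10³)(5.7⁴)/(8·58.0³·9) = 3.0808 N/mm
F = k·δ = 3.0808 × 20.2 = 62.233 N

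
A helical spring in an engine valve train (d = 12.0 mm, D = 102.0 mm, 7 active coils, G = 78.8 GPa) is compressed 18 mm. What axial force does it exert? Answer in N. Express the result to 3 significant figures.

495 N

k = Gd⁴/(8D³N_a) = (78.8×10³)(12.0⁴)/(8·102.0³·7) = 27.496 N/mm
F = k·δ = 27.496 × 18 = 494.92 N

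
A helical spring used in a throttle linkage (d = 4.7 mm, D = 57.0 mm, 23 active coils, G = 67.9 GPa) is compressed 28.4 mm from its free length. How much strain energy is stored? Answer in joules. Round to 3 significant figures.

0.392 J

k = Gd⁴/(8D³N_a) = (67.9×10³)(4.7⁴)/(8·57.0³·23) = 0.97234 N/mm
U = ½kδ² = 0.5 × 0.97234 × 28.4² = 392.13 N·mm = 0.39213 J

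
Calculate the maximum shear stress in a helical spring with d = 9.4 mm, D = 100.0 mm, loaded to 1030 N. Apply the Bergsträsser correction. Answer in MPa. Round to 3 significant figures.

Spring index C = D/d = 100.0/9.4 = 10.6383
K_B = (4C+2)/(4C−3) = 44.553/39.553 = 1.1264
τ₀ = 8FD/(πd³) = 8·1030·100.0/(π·9.4³) = 824000/2609.4 = 315.79 MPa
τ_max = K·τ₀ = 1.1264 × 315.79 = 355.71 MPa

356 MPa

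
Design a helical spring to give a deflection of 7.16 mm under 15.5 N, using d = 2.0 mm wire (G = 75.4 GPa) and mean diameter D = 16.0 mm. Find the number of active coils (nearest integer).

17

Required rate k = F/δ = 15.5/7.16 = 2.1648 N/mm
N_a = Gd⁴/(8D³k) = (75.4×10³ × 2.0⁴)/(8 × 16.0³ × 2.1648)
    = 1.2064e+06 / 70936.3 = 17.01 → 17 coils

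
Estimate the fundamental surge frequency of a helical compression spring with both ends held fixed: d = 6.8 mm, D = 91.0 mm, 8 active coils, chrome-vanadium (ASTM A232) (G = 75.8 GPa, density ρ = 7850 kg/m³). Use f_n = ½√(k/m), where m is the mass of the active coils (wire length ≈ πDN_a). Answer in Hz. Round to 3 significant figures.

k = Gd⁴/(8D³N_a) = (75.8×10³)(6.8⁴)/(8·91.0³·8) = 3.3605 N/mm = 3360.5 N/m
Wire length L = πDN_a = π·91.0·8 = 2287.1 mm
m = ρ·(πd²/4)·L = 7850 × 36.317×10⁻⁶ m² × 2.2871 m = 0.65202 kg
f_n = ½√(k/m) = 0.5·√(3360.5/0.65202) = 0.5·√(5154) = 35.896 Hz

35.9 Hz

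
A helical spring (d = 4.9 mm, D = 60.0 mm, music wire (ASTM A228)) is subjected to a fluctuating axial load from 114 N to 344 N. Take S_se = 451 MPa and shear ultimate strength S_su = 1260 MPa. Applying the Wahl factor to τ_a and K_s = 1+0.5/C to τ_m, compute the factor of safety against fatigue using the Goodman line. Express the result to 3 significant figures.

1.62

C = D/d = 60.0/4.9 = 12.2449; K_W = (4C−1)/(4C−4)+0.615/C = 1.1169; K_s = 1+0.5/C = 1.0408
F_a = (F_max−F_min)/2 = 115 N; F_m = (F_max+F_min)/2 = 229 N
τ_a = K_W·8F_aD/(πd³) = 1.1169 × 149.35 = 166.81 MPa
τ_m = K_s·8F_mD/(πd³) = 1.0408 × 297.4 = 309.54 MPa
Goodman: 1/n_f = τ_a/S_se + τ_m/S_su = 166.81/451 + 309.54/1260 = 0.36987 + 0.24567 = 0.61554
n_f = 1/0.61554 = 1.625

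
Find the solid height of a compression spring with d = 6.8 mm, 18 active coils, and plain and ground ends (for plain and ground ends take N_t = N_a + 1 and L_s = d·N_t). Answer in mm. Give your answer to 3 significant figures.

129 mm

plain and ground ends: N_t = N_a + 1 = 18 + 1 = 19
L_s = d·N_t = 6.8 × 19 = 129.2 mm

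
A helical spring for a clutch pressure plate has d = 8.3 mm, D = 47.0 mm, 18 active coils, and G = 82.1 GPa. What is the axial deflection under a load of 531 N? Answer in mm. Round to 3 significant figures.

20.4 mm

k = Gd⁴/(8D³N_a) = (82.1×10³)(8.3⁴)/(8·47.0³·18) = 26.062 N/mm
δ = F/k = 531 / 26.062 = 20.375 mm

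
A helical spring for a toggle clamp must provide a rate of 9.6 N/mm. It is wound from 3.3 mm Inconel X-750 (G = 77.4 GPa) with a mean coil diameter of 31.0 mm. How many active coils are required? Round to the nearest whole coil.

4

N_a = Gd⁴/(8D³k) = (77.4×10³ × 3.3⁴)/(8 × 31.0³ × 9.6)
    = 9.17903e+06 / 2.28795e+06 = 4.012 → 4 coils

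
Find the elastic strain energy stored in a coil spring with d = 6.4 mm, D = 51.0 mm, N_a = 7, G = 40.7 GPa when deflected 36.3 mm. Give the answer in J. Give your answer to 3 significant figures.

k = Gd⁴/(8D³N_a) = (40.7×10³)(6.4⁴)/(8·51.0³·7) = 9.1921 N/mm
U = ½kδ² = 0.5 × 9.1921 × 36.3² = 6056.2 N·mm = 6.0562 J

6.06 J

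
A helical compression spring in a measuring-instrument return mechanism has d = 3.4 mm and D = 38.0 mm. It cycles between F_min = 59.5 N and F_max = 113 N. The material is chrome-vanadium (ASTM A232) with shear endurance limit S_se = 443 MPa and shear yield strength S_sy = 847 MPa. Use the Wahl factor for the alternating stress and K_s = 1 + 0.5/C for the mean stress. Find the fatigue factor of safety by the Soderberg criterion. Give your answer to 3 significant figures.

C = D/d = 38.0/3.4 = 11.1765; K_W = (4C−1)/(4C−4)+0.615/C = 1.1287; K_s = 1+0.5/C = 1.0447
F_a = (F_max−F_min)/2 = 26.75 N; F_m = (F_max+F_min)/2 = 86.25 N
τ_a = K_W·8F_aD/(πd³) = 1.1287 × 65.858 = 74.336 MPa
τ_m = K_s·8F_mD/(πd³) = 1.0447 × 212.35 = 221.85 MPa
Soderberg: 1/n_f = τ_a/S_se + τ_m/S_sy = 74.336/443 + 221.85/847 = 0.16780 + 0.26192 = 0.42972
n_f = 1/0.42972 = 2.327

2.33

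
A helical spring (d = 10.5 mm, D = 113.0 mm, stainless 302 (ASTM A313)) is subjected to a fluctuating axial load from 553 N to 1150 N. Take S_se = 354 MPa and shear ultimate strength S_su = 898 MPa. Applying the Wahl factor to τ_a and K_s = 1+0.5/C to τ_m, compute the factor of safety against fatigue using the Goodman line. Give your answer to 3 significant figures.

C = D/d = 113.0/10.5 = 10.7619; K_W = (4C−1)/(4C−4)+0.615/C = 1.1340; K_s = 1+0.5/C = 1.0465
F_a = (F_max−F_min)/2 = 298.5 N; F_m = (F_max+F_min)/2 = 851.5 N
τ_a = K_W·8F_aD/(πd³) = 1.1340 × 74.198 = 84.139 MPa
τ_m = K_s·8F_mD/(πd³) = 1.0465 × 211.66 = 221.49 MPa
Goodman: 1/n_f = τ_a/S_se + τ_m/S_su = 84.139/354 + 221.49/898 = 0.23768 + 0.24665 = 0.48433
n_f = 1/0.48433 = 2.065

2.06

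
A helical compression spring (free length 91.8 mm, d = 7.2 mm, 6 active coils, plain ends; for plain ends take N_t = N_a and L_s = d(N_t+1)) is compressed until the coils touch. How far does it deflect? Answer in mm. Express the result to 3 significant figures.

N_t = 6; L_s = 7.2·7 = 50.4 mm
δ_solid = L₀ − L_s = 91.8 − 50.4 = 41.4 mm

41.4 mm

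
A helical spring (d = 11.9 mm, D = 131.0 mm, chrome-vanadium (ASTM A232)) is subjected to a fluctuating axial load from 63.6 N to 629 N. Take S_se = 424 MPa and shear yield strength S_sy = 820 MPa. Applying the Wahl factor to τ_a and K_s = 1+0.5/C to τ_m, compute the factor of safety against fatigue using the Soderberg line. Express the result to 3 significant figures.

C = D/d = 131.0/11.9 = 11.0084; K_W = (4C−1)/(4C−4)+0.615/C = 1.1308; K_s = 1+0.5/C = 1.0454
F_a = (F_max−F_min)/2 = 282.7 N; F_m = (F_max+F_min)/2 = 346.3 N
τ_a = K_W·8F_aD/(πd³) = 1.1308 × 55.962 = 63.282 MPa
τ_m = K_s·8F_mD/(πd³) = 1.0454 × 68.552 = 71.666 MPa
Soderberg: 1/n_f = τ_a/S_se + τ_m/S_sy = 63.282/424 + 71.666/820 = 0.14925 + 0.08740 = 0.23665
n_f = 1/0.23665 = 4.226

4.23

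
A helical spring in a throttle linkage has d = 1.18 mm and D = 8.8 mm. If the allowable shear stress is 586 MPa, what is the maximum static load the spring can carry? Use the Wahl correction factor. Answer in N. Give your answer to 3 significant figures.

35.8 N

C = D/d = 8.8/1.18 = 7.4576
K_W = (4C−1)/(4C−4) + 0.615/C = 28.831/25.831 + 0.0825 = 1.1986
τ_max = K·8FD/(πd³) → F_max = τ_allow·πd³/(8DK)
F_max = 586·π·1.18³/(8·8.8·1.1986) = 3024.8/84.382 = 35.846 N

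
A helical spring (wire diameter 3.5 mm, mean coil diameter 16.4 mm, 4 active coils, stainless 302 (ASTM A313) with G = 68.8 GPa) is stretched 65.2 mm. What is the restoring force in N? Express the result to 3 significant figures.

k = Gd⁴/(8D³N_a) = (68.8×10³)(3.5⁴)/(8·16.4³·4) = 73.144 N/mm
F = k·δ = 73.144 × 65.2 = 4769 N

4770 N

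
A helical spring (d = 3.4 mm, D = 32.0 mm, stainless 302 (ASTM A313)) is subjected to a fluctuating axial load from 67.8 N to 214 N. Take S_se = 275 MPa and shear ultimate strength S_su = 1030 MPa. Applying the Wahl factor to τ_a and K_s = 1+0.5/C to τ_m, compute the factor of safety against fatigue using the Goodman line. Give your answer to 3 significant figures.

1.07

C = D/d = 32.0/3.4 = 9.4118; K_W = (4C−1)/(4C−4)+0.615/C = 1.1545; K_s = 1+0.5/C = 1.0531
F_a = (F_max−F_min)/2 = 73.1 N; F_m = (F_max+F_min)/2 = 140.9 N
τ_a = K_W·8F_aD/(πd³) = 1.1545 × 151.56 = 174.97 MPa
τ_m = K_s·8F_mD/(πd³) = 1.0531 × 292.12 = 307.64 MPa
Goodman: 1/n_f = τ_a/S_se + τ_m/S_su = 174.97/275 + 307.64/1030 = 0.63626 + 0.29868 = 0.93494
n_f = 1/0.93494 = 1.07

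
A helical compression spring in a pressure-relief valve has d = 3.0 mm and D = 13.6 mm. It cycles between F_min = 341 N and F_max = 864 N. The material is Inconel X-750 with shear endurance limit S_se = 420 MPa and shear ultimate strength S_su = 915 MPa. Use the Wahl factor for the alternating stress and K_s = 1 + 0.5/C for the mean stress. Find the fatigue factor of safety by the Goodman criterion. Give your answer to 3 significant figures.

0.496

C = D/d = 13.6/3.0 = 4.5333; K_W = (4C−1)/(4C−4)+0.615/C = 1.3479; K_s = 1+0.5/C = 1.1103
F_a = (F_max−F_min)/2 = 261.5 N; F_m = (F_max+F_min)/2 = 602.5 N
τ_a = K_W·8F_aD/(πd³) = 1.3479 × 335.42 = 452.12 MPa
τ_m = K_s·8F_mD/(πd³) = 1.1103 × 772.81 = 858.05 MPa
Goodman: 1/n_f = τ_a/S_se + τ_m/S_su = 452.12/420 + 858.05/915 = 1.07647 + 0.93775 = 2.0142
n_f = 1/2.0142 = 0.4965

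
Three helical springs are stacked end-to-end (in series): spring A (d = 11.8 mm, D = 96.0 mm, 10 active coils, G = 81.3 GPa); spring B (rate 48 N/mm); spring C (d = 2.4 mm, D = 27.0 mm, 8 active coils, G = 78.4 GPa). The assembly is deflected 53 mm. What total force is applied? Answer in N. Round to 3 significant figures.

k_A = Gd⁴/(8D³N_a) = (81.3×10³)(11.8⁴)/(8·96.0³·10) = 22.27 N/mm
k_C = Gd⁴/(8D³N_a) = (78.4×10³)(2.4⁴)/(8·27.0³·8) = 2.0649 N/mm
Series: 1/k_eq = 1/22.27 + 1/48 + 1/2.0649 = 0.55003; k_eq = 1.8181 N/mm
F = k_eq·δ = 1.8181·53 = 96.358 N

96.4 N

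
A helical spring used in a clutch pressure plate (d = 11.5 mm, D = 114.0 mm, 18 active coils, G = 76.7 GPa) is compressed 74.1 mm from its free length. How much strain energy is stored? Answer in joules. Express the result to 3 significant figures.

k = Gd⁴/(8D³N_a) = (76.7×10³)(11.5⁴)/(8·114.0³·18) = 6.288 N/mm
U = ½kδ² = 0.5 × 6.288 × 74.1² = 17263 N·mm = 17.263 J

17.3 J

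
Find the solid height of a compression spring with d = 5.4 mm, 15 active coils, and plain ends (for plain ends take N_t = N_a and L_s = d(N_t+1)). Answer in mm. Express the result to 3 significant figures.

plain ends: N_t = N_a = 15
L_s = d·(N_t+1) = 5.4 × 16 = 86.4 mm

86.4 mm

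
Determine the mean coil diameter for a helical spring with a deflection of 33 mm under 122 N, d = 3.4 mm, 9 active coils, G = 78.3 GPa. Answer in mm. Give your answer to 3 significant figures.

34.0 mm

Required rate k = F/δ = 122/33 = 3.697 N/mm
D = (Gd⁴/(8N_a·k))^(1/3) = (78.3×10³·3.4⁴/(8·9·3.697))^(1/3)
  = (39309.6)^(1/3) = 34.0016 mm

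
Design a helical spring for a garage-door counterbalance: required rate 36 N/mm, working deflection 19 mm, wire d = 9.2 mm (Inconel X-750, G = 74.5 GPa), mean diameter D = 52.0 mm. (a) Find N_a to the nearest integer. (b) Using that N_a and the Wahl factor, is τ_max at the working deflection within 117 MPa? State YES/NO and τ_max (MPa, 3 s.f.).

N_a = Gd⁴/(8D³k) = (74.5×10³)(9.2⁴)/(8·52.0³·36) = 13.18 → N_a = 13
Actual rate k = Gd⁴/(8D³·13) = 36.498 N/mm
Working load F = kδ = 36.498·19 = 693.45 N
C = 52.0/9.2 = 5.6522; K_W = (4C−1)/(4C−4)+0.615/C = 1.2700
τ_max = K_W·8FD/(πd³) = 1.2700·117.92 = 149.76 MPa
τ_max > 117 MPa → exceeds allowable

(a) 13 coils; (b) NO, τ_max = 150 MPa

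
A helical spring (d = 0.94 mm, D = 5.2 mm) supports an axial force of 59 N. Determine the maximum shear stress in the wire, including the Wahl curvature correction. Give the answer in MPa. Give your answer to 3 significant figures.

1200 MPa

Spring index C = D/d = 5.2/0.94 = 5.5319
K_W = (4C−1)/(4C−4) + 0.615/C = 21.128/18.128 + 0.1112 = 1.2767
τ₀ = 8FD/(πd³) = 8·59·5.2/(π·0.94³) = 2454.4/2.6094 = 940.62 MPa
τ_max = K·τ₀ = 1.2767 × 940.62 = 1200.9 MPa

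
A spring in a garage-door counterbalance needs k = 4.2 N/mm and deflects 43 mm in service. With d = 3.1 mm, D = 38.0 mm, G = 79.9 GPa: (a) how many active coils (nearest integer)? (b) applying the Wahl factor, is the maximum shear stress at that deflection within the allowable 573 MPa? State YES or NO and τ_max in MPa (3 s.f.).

(a) 4 coils; (b) NO, τ_max = 655 MPa

N_a = Gd⁴/(8D³k) = (79.9×10³)(3.1⁴)/(8·38.0³·4.2) = 4.002 → N_a = 4
Actual rate k = Gd⁴/(8D³·4) = 4.2024 N/mm
Working load F = kδ = 4.2024·43 = 180.7 N
C = 38.0/3.1 = 12.2581; K_W = (4C−1)/(4C−4)+0.615/C = 1.1168
τ_max = K_W·8FD/(πd³) = 1.1168·586.95 = 655.5 MPa
τ_max > 573 MPa → exceeds allowable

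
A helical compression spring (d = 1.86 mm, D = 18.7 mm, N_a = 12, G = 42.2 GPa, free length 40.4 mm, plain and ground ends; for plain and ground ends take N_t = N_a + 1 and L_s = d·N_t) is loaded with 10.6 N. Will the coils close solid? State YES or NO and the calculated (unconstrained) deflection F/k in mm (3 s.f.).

NO, δ = 13.2 mm

k = Gd⁴/(8D³N_a) = (42.2×10³)(1.86⁴)/(8·18.7³·12) = 0.80458 N/mm
N_t = 13; L_s = 1.86·13 = 24.18 mm; δ_solid = L₀ − L_s = 40.4 − 24.18 = 16.22 mm
δ = F/k = 10.6/0.80458 = 13.175 mm
δ < δ_solid → spring does not go solid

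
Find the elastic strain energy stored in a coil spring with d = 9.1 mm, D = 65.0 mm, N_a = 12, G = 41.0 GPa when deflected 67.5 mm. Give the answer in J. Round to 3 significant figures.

k = Gd⁴/(8D³N_a) = (41.0×10³)(9.1⁴)/(8·65.0³·12) = 10.664 N/mm
U = ½kδ² = 0.5 × 10.664 × 67.5² = 24295 N·mm = 24.295 J

24.3 J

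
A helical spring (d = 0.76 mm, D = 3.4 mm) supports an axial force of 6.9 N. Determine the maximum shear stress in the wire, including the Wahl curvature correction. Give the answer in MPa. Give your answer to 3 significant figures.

184 MPa

Spring index C = D/d = 3.4/0.76 = 4.4737
K_W = (4C−1)/(4C−4) + 0.615/C = 16.895/13.895 + 0.1375 = 1.3534
τ₀ = 8FD/(πd³) = 8·6.9·3.4/(π·0.76³) = 187.68/1.3791 = 136.09 MPa
τ_max = K·τ₀ = 1.3534 × 136.09 = 184.18 MPa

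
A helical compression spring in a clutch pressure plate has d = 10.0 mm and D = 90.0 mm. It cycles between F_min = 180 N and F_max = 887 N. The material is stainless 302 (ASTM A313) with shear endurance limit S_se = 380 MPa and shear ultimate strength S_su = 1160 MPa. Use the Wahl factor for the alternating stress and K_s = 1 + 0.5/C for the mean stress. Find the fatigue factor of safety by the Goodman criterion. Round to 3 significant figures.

C = D/d = 90.0/10.0 = 9.0000; K_W = (4C−1)/(4C−4)+0.615/C = 1.1621; K_s = 1+0.5/C = 1.0556
F_a = (F_max−F_min)/2 = 353.5 N; F_m = (F_max+F_min)/2 = 533.5 N
τ_a = K_W·8F_aD/(πd³) = 1.1621 × 81.016 = 94.148 MPa
τ_m = K_s·8F_mD/(πd³) = 1.0556 × 122.27 = 129.06 MPa
Goodman: 1/n_f = τ_a/S_se + τ_m/S_su = 94.148/380 + 129.06/1160 = 0.24776 + 0.11126 = 0.35902
n_f = 1/0.35902 = 2.785

2.79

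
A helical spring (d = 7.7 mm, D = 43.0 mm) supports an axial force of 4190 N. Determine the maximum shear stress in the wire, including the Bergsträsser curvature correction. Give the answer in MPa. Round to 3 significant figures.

1260 MPa

Spring index C = D/d = 43.0/7.7 = 5.5844
K_B = (4C+2)/(4C−3) = 24.338/19.338 = 1.2586
τ₀ = 8FD/(πd³) = 8·4190·43.0/(π·7.7³) = 1.44136e+06/1434.2 = 1005 MPa
τ_max = K·τ₀ = 1.2586 × 1005 = 1264.8 MPa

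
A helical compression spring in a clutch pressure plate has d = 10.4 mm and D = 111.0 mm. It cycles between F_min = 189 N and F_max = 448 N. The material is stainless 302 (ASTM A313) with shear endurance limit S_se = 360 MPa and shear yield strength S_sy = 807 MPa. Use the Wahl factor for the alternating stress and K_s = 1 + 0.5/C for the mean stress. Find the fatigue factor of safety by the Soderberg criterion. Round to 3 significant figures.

4.84

C = D/d = 111.0/10.4 = 10.6731; K_W = (4C−1)/(4C−4)+0.615/C = 1.1352; K_s = 1+0.5/C = 1.0468
F_a = (F_max−F_min)/2 = 129.5 N; F_m = (F_max+F_min)/2 = 318.5 N
τ_a = K_W·8F_aD/(πd³) = 1.1352 × 32.541 = 36.939 MPa
τ_m = K_s·8F_mD/(πd³) = 1.0468 × 80.034 = 83.783 MPa
Soderberg: 1/n_f = τ_a/S_se + τ_m/S_sy = 36.939/360 + 83.783/807 = 0.10261 + 0.10382 = 0.20643
n_f = 1/0.20643 = 4.844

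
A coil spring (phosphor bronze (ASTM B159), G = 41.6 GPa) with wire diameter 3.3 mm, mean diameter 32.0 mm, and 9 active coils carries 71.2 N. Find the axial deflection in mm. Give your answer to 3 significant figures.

k = Gd⁴/(8D³N_a) = (41.6×10³)(3.3⁴)/(8·32.0³·9) = 2.0911 N/mm
δ = F/k = 71.2 / 2.0911 = 34.05 mm

34.0 mm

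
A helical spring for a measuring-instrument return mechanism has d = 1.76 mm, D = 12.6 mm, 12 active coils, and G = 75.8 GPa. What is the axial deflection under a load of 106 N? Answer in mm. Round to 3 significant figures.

28.0 mm

k = Gd⁴/(8D³N_a) = (75.8×10³)(1.76⁴)/(8·12.6³·12) = 3.7874 N/mm
δ = F/k = 106 / 3.7874 = 27.988 mm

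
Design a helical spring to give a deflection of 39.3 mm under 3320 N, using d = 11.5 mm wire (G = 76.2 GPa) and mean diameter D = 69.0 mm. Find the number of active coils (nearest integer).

Required rate k = F/δ = 3320/39.3 = 84.478 N/mm
N_a = Gd⁴/(8D³k) = (76.2×10³ × 11.5⁴)/(8 × 69.0³ × 84.478)
    = 1.33274e+09 / 2.22015e+08 = 6.003 → 6 coils

6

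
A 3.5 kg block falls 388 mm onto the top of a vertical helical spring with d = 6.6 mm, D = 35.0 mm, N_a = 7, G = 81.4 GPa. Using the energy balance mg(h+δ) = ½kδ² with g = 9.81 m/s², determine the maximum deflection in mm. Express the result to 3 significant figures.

k = Gd⁴/(8D³N_a) = (81.4×10³)(6.6⁴)/(8·35.0³·7) = 64.329 N/mm
W = mg = 3.5 × 9.81 = 34.335 N
½kδ² − Wδ − Wh = 0 → δ = (W + √(W² + 2kWh))/k
δ = (34.335 + √(1178.9 + 1.71398e+06))/64.329 = (34.335 + 1309.6)/64.329 = 20.892 mm

20.9 mm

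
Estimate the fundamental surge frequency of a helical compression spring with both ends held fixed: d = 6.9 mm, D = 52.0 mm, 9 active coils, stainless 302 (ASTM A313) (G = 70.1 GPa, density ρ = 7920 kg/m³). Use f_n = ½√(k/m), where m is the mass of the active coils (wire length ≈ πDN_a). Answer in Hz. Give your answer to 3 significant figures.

94.9 Hz

k = Gd⁴/(8D³N_a) = (70.1×10³)(6.9⁴)/(8·52.0³·9) = 15.695 N/mm = 15695 N/m
Wire length L = πDN_a = π·52.0·9 = 1470.3 mm
m = ρ·(πd²/4)·L = 7920 × 37.393×10⁻⁶ m² × 1.4703 m = 0.43542 kg
f_n = ½√(k/m) = 0.5·√(15695/0.43542) = 0.5·√(36046) = 94.93 Hz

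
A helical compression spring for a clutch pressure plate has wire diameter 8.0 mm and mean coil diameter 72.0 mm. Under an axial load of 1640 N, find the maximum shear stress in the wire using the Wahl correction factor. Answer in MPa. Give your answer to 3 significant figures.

682 MPa

Spring index C = D/d = 72.0/8.0 = 9.0000
K_W = (4C−1)/(4C−4) + 0.615/C = 35.000/32.000 + 0.0683 = 1.1621
τ₀ = 8FD/(πd³) = 8·1640·72.0/(π·8.0³) = 944640/1608.5 = 587.28 MPa
τ_max = K·τ₀ = 1.1621 × 587.28 = 682.47 MPa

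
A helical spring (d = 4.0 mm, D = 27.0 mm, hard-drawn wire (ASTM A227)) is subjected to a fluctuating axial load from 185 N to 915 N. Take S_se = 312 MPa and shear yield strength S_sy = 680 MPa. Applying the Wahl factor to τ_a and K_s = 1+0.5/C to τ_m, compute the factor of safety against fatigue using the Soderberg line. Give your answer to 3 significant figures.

C = D/d = 27.0/4.0 = 6.7500; K_W = (4C−1)/(4C−4)+0.615/C = 1.2215; K_s = 1+0.5/C = 1.0741
F_a = (F_max−F_min)/2 = 365 N; F_m = (F_max+F_min)/2 = 550 N
τ_a = K_W·8F_aD/(πd³) = 1.2215 × 392.12 = 478.99 MPa
τ_m = K_s·8F_mD/(πd³) = 1.0741 × 590.86 = 634.63 MPa
Soderberg: 1/n_f = τ_a/S_se + τ_m/S_sy = 478.99/312 + 634.63/680 = 1.53522 + 0.93328 = 2.4685
n_f = 1/2.4685 = 0.4051

0.405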